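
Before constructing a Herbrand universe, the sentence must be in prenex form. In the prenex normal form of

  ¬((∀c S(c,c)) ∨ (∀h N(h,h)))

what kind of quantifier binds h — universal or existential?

Push ¬ through the quantifiers and connectives to reach negation normal form:
  (∃c ¬S(c,c)) ∧ (∃h ¬N(h,h))
All bound variables are already distinct, so no renaming is needed.
Pull the quantifiers to the front (each side's bound variable is not free in the other side):
  ∃c ∃h (¬S(c,c) ∧ ¬N(h,h))
The quantifier ∀h sits under an odd number of negations, so it flips to ∃h.

existential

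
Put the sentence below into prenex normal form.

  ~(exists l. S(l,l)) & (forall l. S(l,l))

Push ¬ through the quantifiers and connectives to reach negation normal form:
  (forall l. ~S(l,l)) & (forall l. S(l,l))
Give each quantifier a distinct variable: l↦z.
  (forall l. ~S(l,l)) & (forall z. S(z,z))
Finally move all quantifiers to the prefix:
  forall l. forall z. (~S(l,l) & S(z,z))

forall l. forall z. (~S(l,l) & S(z,z))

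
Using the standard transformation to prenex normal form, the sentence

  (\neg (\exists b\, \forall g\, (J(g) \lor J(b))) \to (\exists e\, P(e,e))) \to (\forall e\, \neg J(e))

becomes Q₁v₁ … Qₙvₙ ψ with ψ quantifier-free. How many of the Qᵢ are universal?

Eliminate → and ↔ using ¬ and ∨.
  \neg (\neg \neg (\exists b\, \forall g\, (J(g) \lor J(b))) \lor (\exists e\, P(e,e))) \lor (\forall e\, \neg J(e))
Push ¬ through the quantifiers and connectives to reach negation normal form:
  (\forall b\, \exists g\, (\neg J(g) \land \neg J(b))) \land (\forall e\, \neg P(e,e)) \lor (\forall e\, \neg J(e))
Give each quantifier a distinct variable: e↦y1.
  (\forall b\, \exists g\, (\neg J(g) \land \neg J(b))) \land (\forall e\, \neg P(e,e)) \lor (\forall y1\, \neg J(y1))
Extract every quantifier outward, since the variables are now distinct and don't occur free across branches:
  \forall b\, \exists g\, \forall e\, \forall y1\, (\neg J(g) \land \neg J(b) \land \neg P(e,e) \lor \neg J(y1))
The prefix is \forall b \exists g \forall e \forall y1: 3 universal, 1 existential.

3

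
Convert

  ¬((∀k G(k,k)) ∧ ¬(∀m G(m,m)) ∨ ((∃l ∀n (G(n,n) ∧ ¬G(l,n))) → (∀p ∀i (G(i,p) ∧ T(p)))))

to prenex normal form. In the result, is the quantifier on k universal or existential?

Rewrite implications/biconditionals: A → B as ¬A ∨ B.
  ¬((∀k G(k,k)) ∧ ¬(∀m G(m,m)) ∨ ¬(∃l ∀n (G(n,n) ∧ ¬G(l,n))) ∨ (∀p ∀i (G(i,p) ∧ T(p))))
Drive negations inward (¬∀x A ≡ ∃x ¬A, ¬∃x A ≡ ∀x ¬A, De Morgan for ∧/∨):
  ((∃k ¬G(k,k)) ∨ (∀m G(m,m))) ∧ (∃l ∀n (G(n,n) ∧ ¬G(l,n))) ∧ (∃p ∃i (¬G(i,p) ∨ ¬T(p)))
All bound variables are already distinct, so no renaming is needed.
Pull the quantifiers to the front (each side's bound variable is not free in the other side):
  ∃k ∀m ∃l ∀n ∃p ∃i ((¬G(k,k) ∨ G(m,m)) ∧ G(n,n) ∧ ¬G(l,n) ∧ (¬G(i,p) ∨ ¬T(p)))
The quantifier ∀k sits under an odd number of negations (counting the antecedent side of each →), so it flips to ∃k.

existential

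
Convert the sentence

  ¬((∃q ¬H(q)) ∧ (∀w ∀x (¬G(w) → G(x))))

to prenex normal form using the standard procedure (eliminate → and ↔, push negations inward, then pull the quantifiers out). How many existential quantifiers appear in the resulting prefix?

Eliminate → and ↔ using ¬ and ∨.
  ¬((∃q ¬H(q)) ∧ (∀w ∀x (¬¬G(w) ∨ G(x))))
Drive negations inward (¬∀x A ≡ ∃x ¬A, ¬∃x A ≡ ∀x ¬A, De Morgan for ∧/∨):
  (∀q H(q)) ∨ (∃w ∃x (¬G(w) ∧ ¬G(x)))
All bound variables are already distinct, so no renaming is needed.
Finally move all quantifiers to the prefix:
  ∀q ∃w ∃x (H(q) ∨ ¬G(w) ∧ ¬G(x))
The prefix is ∀q ∃w ∃x: 1 universal, 2 existential.

2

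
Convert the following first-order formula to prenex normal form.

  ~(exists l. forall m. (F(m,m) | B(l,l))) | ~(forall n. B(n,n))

Move each ¬ inward, flipping quantifiers it crosses:
  (forall l. exists m. (~F(m,m) & ~B(l,l))) | (exists n. ~B(n,n))
All bound variables are already distinct, so no renaming is needed.
Pull the quantifiers to the front (each side's bound variable is not free in the other side):
  forall l. exists m. exists n. (~F(m,m) & ~B(l,l) | ~B(n,n))

forall l. exists m. exists n. (~F(m,m) & ~B(l,l) | ~B(n,n))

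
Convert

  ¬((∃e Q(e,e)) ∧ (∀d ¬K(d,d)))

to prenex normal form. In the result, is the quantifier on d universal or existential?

existential

Move each ¬ inward, flipping quantifiers it crosses:
  (∀e ¬Q(e,e)) ∨ (∃d K(d,d))
All bound variables are already distinct, so no renaming is needed.
Extract every quantifier outward, since the variables are now distinct and don't occur free across branches:
  ∀e ∃d (¬Q(e,e) ∨ K(d,d))
The quantifier ∀d sits under an odd number of negations, so it flips to ∃d.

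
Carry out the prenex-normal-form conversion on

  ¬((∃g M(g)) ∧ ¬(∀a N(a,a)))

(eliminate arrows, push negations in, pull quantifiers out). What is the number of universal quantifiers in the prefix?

Push ¬ through the quantifiers and connectives to reach negation normal form:
  (∀g ¬M(g)) ∨ (∀a N(a,a))
All bound variables are already distinct, so no renaming is needed.
Finally move all quantifiers to the prefix:
  ∀g ∀a (¬M(g) ∨ N(a,a))
The prefix is ∀g ∀a: 2 universal, 0 existential.

2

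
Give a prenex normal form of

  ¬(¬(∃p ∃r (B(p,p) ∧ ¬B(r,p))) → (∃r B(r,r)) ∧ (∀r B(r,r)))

Eliminate → and ↔ using ¬ and ∨.
  ¬(¬¬(∃p ∃r (B(p,p) ∧ ¬B(r,p))) ∨ (∃r B(r,r)) ∧ (∀r B(r,r)))
Move each ¬ inward, flipping quantifiers it crosses:
  (∀p ∀r (¬B(p,p) ∨ B(r,p))) ∧ ((∀r ¬B(r,r)) ∨ (∃r ¬B(r,r)))
Give each quantifier a distinct variable: r↦w1, r↦u.
  (∀p ∀r (¬B(p,p) ∨ B(r,p))) ∧ ((∀w1 ¬B(w1,w1)) ∨ (∃u ¬B(u,u)))
Finally move all quantifiers to the prefix:
  ∀p ∀r ∀w1 ∃u ((¬B(p,p) ∨ B(r,p)) ∧ (¬B(w1,w1) ∨ ¬B(u,u)))

∀p ∀r ∀w1 ∃u ((¬B(p,p) ∨ B(r,p)) ∧ (¬B(w1,w1) ∨ ¬B(u,u)))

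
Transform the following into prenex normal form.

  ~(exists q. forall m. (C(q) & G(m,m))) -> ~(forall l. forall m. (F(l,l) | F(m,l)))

First replace A → B with ¬A ∨ B.
  ~~(exists q. forall m. (C(q) & G(m,m))) | ~(forall l. forall m. (F(l,l) | F(m,l)))
Push ¬ through the quantifiers and connectives to reach negation normal form:
  (exists q. forall m. (C(q) & G(m,m))) | (exists l. exists m. (~F(l,l) & ~F(m,l)))
Give each quantifier a distinct variable: m↦y.
  (exists q. forall m. (C(q) & G(m,m))) | (exists l. exists y. (~F(l,l) & ~F(y,l)))
Extract every quantifier outward, since the variables are now distinct and don't occur free across branches:
  exists q. forall m. exists l. exists y. (C(q) & G(m,m) | ~F(l,l) & ~F(y,l))

exists q. forall m. exists l. exists y. (C(q) & G(m,m) | ~F(l,l) & ~F(y,l))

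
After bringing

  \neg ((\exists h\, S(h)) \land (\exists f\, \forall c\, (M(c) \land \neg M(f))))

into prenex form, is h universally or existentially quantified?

Drive negations inward (¬∀x A ≡ ∃x ¬A, ¬∃x A ≡ ∀x ¬A, De Morgan for ∧/∨):
  (\forall h\, \neg S(h)) \lor (\forall f\, \exists c\, (\neg M(c) \lor M(f)))
All bound variables are already distinct, so no renaming is needed.
Extract every quantifier outward, since the variables are now distinct and don't occur free across branches:
  \forall h\, \forall f\, \exists c\, (\neg S(h) \lor \neg M(c) \lor M(f))
The quantifier \exists h sits under an odd number of negations, so it flips to \forall h.

universal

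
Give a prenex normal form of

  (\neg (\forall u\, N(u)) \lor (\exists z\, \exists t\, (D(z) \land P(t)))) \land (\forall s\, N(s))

\exists u\, \exists z\, \exists t\, \forall s\, ((\neg N(u) \lor D(z) \land P(t)) \land N(s))

Drive negations inward (¬∀x A ≡ ∃x ¬A, ¬∃x A ≡ ∀x ¬A, De Morgan for ∧/∨):
  ((\exists u\, \neg N(u)) \lor (\exists z\, \exists t\, (D(z) \land P(t)))) \land (\forall s\, N(s))
Pull the quantifiers to the front (each side's bound variable is not free in the other side):
  \exists u\, \exists z\, \exists t\, \forall s\, ((\neg N(u) \lor D(z) \land P(t)) \land N(s))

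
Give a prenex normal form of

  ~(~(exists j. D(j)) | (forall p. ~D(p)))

exists j. exists p. (D(j) & D(p))

Drive negations inward (¬∀x A ≡ ∃x ¬A, ¬∃x A ≡ ∀x ¬A, De Morgan for ∧/∨):
  (exists j. D(j)) & (exists p. D(p))
All bound variables are already distinct, so no renaming is needed.
Extract every quantifier outward, since the variables are now distinct and don't occur free across branches:
  exists j. exists p. (D(j) & D(p))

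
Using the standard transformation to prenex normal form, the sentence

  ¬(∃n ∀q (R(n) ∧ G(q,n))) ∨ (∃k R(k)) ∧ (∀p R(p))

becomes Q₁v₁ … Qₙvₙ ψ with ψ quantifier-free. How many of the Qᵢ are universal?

Drive negations inward (¬∀x A ≡ ∃x ¬A, ¬∃x A ≡ ∀x ¬A, De Morgan for ∧/∨):
  (∀n ∃q (¬R(n) ∨ ¬G(q,n))) ∨ (∃k R(k)) ∧ (∀p R(p))
All bound variables are already distinct, so no renaming is needed.
Extract every quantifier outward, since the variables are now distinct and don't occur free across branches:
  ∀n ∃q ∃k ∀p (¬R(n) ∨ ¬G(q,n) ∨ R(k) ∧ R(p))
The prefix is ∀n ∃q ∃k ∀p: 2 universal, 2 existential.

2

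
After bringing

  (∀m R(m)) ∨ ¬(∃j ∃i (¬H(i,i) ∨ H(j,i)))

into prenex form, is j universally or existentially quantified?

universal

Push ¬ through the quantifiers and connectives to reach negation normal form:
  (∀m R(m)) ∨ (∀j ∀i (H(i,i) ∧ ¬H(j,i)))
Pull the quantifiers to the front (each side's bound variable is not free in the other side):
  ∀m ∀j ∀i (R(m) ∨ H(i,i) ∧ ¬H(j,i))
The quantifier ∃j sits under an odd number of negations, so it flips to ∀j.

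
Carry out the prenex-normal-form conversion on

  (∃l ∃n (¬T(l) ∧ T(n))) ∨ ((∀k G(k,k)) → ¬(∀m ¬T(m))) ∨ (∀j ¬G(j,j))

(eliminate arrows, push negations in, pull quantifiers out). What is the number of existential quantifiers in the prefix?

4

First replace A → B with ¬A ∨ B.
  (∃l ∃n (¬T(l) ∧ T(n))) ∨ ¬(∀k G(k,k)) ∨ ¬(∀m ¬T(m)) ∨ (∀j ¬G(j,j))
Drive negations inward (¬∀x A ≡ ∃x ¬A, ¬∃x A ≡ ∀x ¬A, De Morgan for ∧/∨):
  (∃l ∃n (¬T(l) ∧ T(n))) ∨ (∃k ¬G(k,k)) ∨ (∃m T(m)) ∨ (∀j ¬G(j,j))
Finally move all quantifiers to the prefix:
  ∃l ∃n ∃k ∃m ∀j (¬T(l) ∧ T(n) ∨ ¬G(k,k) ∨ T(m) ∨ ¬G(j,j))
The prefix is ∃l ∃n ∃k ∃m ∀j: 1 universal, 4 existential.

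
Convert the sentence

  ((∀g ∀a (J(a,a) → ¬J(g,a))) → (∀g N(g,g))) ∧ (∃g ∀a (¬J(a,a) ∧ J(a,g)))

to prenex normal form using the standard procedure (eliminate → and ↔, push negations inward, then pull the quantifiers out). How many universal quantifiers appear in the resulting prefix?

2

Eliminate → and ↔ using ¬ and ∨.
  (¬(∀g ∀a (¬J(a,a) ∨ ¬J(g,a))) ∨ (∀g N(g,g))) ∧ (∃g ∀a (¬J(a,a) ∧ J(a,g)))
Drive negations inward (¬∀x A ≡ ∃x ¬A, ¬∃x A ≡ ∀x ¬A, De Morgan for ∧/∨):
  ((∃g ∃a (J(a,a) ∧ J(g,a))) ∨ (∀g N(g,g))) ∧ (∃g ∀a (¬J(a,a) ∧ J(a,g)))
Give each quantifier a distinct variable: g↦z1, g↦q, a↦r.
  ((∃g ∃a (J(a,a) ∧ J(g,a))) ∨ (∀z1 N(z1,z1))) ∧ (∃q ∀r (¬J(r,r) ∧ J(r,q)))
Pull the quantifiers to the front (each side's bound variable is not free in the other side):
  ∃g ∃a ∀z1 ∃q ∀r ((J(a,a) ∧ J(g,a) ∨ N(z1,z1)) ∧ ¬J(r,r) ∧ J(r,q))
The prefix is ∃g ∃a ∀z1 ∃q ∀r: 2 universal, 3 existential.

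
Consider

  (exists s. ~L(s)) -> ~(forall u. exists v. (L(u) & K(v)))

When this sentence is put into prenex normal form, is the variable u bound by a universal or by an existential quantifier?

existential

Rewrite implications/biconditionals: A → B as ¬A ∨ B.
  ~(exists s. ~L(s)) | ~(forall u. exists v. (L(u) & K(v)))
Move each ¬ inward, flipping quantifiers it crosses:
  (forall s. L(s)) | (exists u. forall v. (~L(u) | ~K(v)))
All bound variables are already distinct, so no renaming is needed.
Finally move all quantifiers to the prefix:
  forall s. exists u. forall v. (L(s) | ~L(u) | ~K(v))
The quantifier forall u sits under an odd number of negations (counting the antecedent side of each →), so it flips to exists u.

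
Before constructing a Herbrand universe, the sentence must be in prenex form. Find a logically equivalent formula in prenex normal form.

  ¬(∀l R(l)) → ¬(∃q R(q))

∀l ∀q (R(l) ∨ ¬R(q))

First replace A → B with ¬A ∨ B.
  ¬¬(∀l R(l)) ∨ ¬(∃q R(q))
Drive negations inward (¬∀x A ≡ ∃x ¬A, ¬∃x A ≡ ∀x ¬A, De Morgan for ∧/∨):
  (∀l R(l)) ∨ (∀q ¬R(q))
All bound variables are already distinct, so no renaming is needed.
Extract every quantifier outward, since the variables are now distinct and don't occur free across branches:
  ∀l ∀q (R(l) ∨ ¬R(q))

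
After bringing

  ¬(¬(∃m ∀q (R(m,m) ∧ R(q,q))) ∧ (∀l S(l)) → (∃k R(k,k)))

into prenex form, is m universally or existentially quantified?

universal

Rewrite implications/biconditionals: A → B as ¬A ∨ B.
  ¬(¬(¬(∃m ∀q (R(m,m) ∧ R(q,q))) ∧ (∀l S(l))) ∨ (∃k R(k,k)))
Drive negations inward (¬∀x A ≡ ∃x ¬A, ¬∃x A ≡ ∀x ¬A, De Morgan for ∧/∨):
  (∀m ∃q (¬R(m,m) ∨ ¬R(q,q))) ∧ (∀l S(l)) ∧ (∀k ¬R(k,k))
All bound variables are already distinct, so no renaming is needed.
Pull the quantifiers to the front (each side's bound variable is not free in the other side):
  ∀m ∃q ∀l ∀k ((¬R(m,m) ∨ ¬R(q,q)) ∧ S(l) ∧ ¬R(k,k))
The quantifier ∃m sits under an odd number of negations (counting the antecedent side of each →), so it flips to ∀m.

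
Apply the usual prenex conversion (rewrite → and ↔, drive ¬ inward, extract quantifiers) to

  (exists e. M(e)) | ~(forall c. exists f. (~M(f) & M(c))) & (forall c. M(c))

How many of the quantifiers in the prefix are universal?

Drive negations inward (¬∀x A ≡ ∃x ¬A, ¬∃x A ≡ ∀x ¬A, De Morgan for ∧/∨):
  (exists e. M(e)) | (exists c. forall f. (M(f) | ~M(c))) & (forall c. M(c))
Give each quantifier a distinct variable: c↦b.
  (exists e. M(e)) | (exists c. forall f. (M(f) | ~M(c))) & (forall b. M(b))
Pull the quantifiers to the front (each side's bound variable is not free in the other side):
  exists e. exists c. forall f. forall b. (M(e) | (M(f) | ~M(c)) & M(b))
The prefix is exists e exists c forall f forall b: 2 universal, 2 existential.

2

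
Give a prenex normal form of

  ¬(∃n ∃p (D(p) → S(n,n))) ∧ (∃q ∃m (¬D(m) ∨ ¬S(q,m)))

Rewrite implications/biconditionals: A → B as ¬A ∨ B.
  ¬(∃n ∃p (¬D(p) ∨ S(n,n))) ∧ (∃q ∃m (¬D(m) ∨ ¬S(q,m)))
Push ¬ through the quantifiers and connectives to reach negation normal form:
  (∀n ∀p (D(p) ∧ ¬S(n,n))) ∧ (∃q ∃m (¬D(m) ∨ ¬S(q,m)))
Finally move all quantifiers to the prefix:
  ∀n ∀p ∃q ∃m (D(p) ∧ ¬S(n,n) ∧ (¬D(m) ∨ ¬S(q,m)))

∀n ∀p ∃q ∃m (D(p) ∧ ¬S(n,n) ∧ (¬D(m) ∨ ¬S(q,m)))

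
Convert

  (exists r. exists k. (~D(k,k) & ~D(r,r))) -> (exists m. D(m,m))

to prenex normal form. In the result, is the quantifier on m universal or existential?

Rewrite implications/biconditionals: A → B as ¬A ∨ B.
  ~(exists r. exists k. (~D(k,k) & ~D(r,r))) | (exists m. D(m,m))
Drive negations inward (¬∀x A ≡ ∃x ¬A, ¬∃x A ≡ ∀x ¬A, De Morgan for ∧/∨):
  (forall r. forall k. (D(k,k) | D(r,r))) | (exists m. D(m,m))
All bound variables are already distinct, so no renaming is needed.
Finally move all quantifiers to the prefix:
  forall r. forall k. exists m. (D(k,k) | D(r,r) | D(m,m))
The quantifier exists m sits under an even number of negations (counting the antecedent side of each →), so it remains existential.

existential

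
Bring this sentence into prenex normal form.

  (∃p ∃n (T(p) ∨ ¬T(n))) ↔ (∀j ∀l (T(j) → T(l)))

∀p ∀n ∀j ∀l ∃r ∃x ∃x1 ∃y ((¬T(p) ∧ T(n) ∨ ¬T(j) ∨ T(l)) ∧ (T(r) ∧ ¬T(x) ∨ T(x1) ∨ ¬T(y)))

Rewrite implications/biconditionals: A → B as ¬A ∨ B; A ↔ B as (¬A ∨ B) ∧ (¬B ∨ A).
  (¬(∃p ∃n (T(p) ∨ ¬T(n))) ∨ (∀j ∀l (¬T(j) ∨ T(l)))) ∧ (¬(∀j ∀l (¬T(j) ∨ T(l))) ∨ (∃p ∃n (T(p) ∨ ¬T(n))))
Drive negations inward (¬∀x A ≡ ∃x ¬A, ¬∃x A ≡ ∀x ¬A, De Morgan for ∧/∨):
  ((∀p ∀n (¬T(p) ∧ T(n))) ∨ (∀j ∀l (¬T(j) ∨ T(l)))) ∧ ((∃j ∃l (T(j) ∧ ¬T(l))) ∨ (∃p ∃n (T(p) ∨ ¬T(n))))
Give each quantifier a distinct variable: j↦r, l↦x, p↦x1, n↦y.
  ((∀p ∀n (¬T(p) ∧ T(n))) ∨ (∀j ∀l (¬T(j) ∨ T(l)))) ∧ ((∃r ∃x (T(r) ∧ ¬T(x))) ∨ (∃x1 ∃y (T(x1) ∨ ¬T(y))))
Extract every quantifier outward, since the variables are now distinct and don't occur free across branches:
  ∀p ∀n ∀j ∀l ∃r ∃x ∃x1 ∃y ((¬T(p) ∧ T(n) ∨ ¬T(j) ∨ T(l)) ∧ (T(r) ∧ ¬T(x) ∨ T(x1) ∨ ¬T(y)))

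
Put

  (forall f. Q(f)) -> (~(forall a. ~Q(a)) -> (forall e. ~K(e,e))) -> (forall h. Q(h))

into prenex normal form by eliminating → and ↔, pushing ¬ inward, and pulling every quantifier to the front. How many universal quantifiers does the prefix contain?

Rewrite implications/biconditionals: A → B as ¬A ∨ B.
  ~(forall f. Q(f)) | ~(~~(forall a. ~Q(a)) | (forall e. ~K(e,e))) | (forall h. Q(h))
Drive negations inward (¬∀x A ≡ ∃x ¬A, ¬∃x A ≡ ∀x ¬A, De Morgan for ∧/∨):
  (exists f. ~Q(f)) | (exists a. Q(a)) & (exists e. K(e,e)) | (forall h. Q(h))
Finally move all quantifiers to the prefix:
  exists f. exists a. exists e. forall h. (~Q(f) | Q(a) & K(e,e) | Q(h))
The prefix is exists f exists a exists e forall h: 1 universal, 3 existential.

1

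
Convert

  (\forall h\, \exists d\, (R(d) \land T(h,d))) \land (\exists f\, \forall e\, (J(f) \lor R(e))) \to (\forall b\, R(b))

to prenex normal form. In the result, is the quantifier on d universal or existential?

universal

First replace A → B with ¬A ∨ B.
  \neg ((\forall h\, \exists d\, (R(d) \land T(h,d))) \land (\exists f\, \forall e\, (J(f) \lor R(e)))) \lor (\forall b\, R(b))
Drive negations inward (¬∀x A ≡ ∃x ¬A, ¬∃x A ≡ ∀x ¬A, De Morgan for ∧/∨):
  (\exists h\, \forall d\, (\neg R(d) \lor \neg T(h,d))) \lor (\forall f\, \exists e\, (\neg J(f) \land \neg R(e))) \lor (\forall b\, R(b))
All bound variables are already distinct, so no renaming is needed.
Finally move all quantifiers to the prefix:
  \exists h\, \forall d\, \forall f\, \exists e\, \forall b\, (\neg R(d) \lor \neg T(h,d) \lor \neg J(f) \land \neg R(e) \lor R(b))
The quantifier \exists d sits under an odd number of negations (counting the antecedent side of each →), so it flips to \forall d.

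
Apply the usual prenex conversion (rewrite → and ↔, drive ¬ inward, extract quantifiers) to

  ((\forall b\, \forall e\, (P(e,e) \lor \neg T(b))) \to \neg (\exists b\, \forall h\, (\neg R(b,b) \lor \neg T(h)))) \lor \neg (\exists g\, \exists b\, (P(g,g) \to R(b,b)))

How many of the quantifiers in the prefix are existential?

Eliminate → and ↔ using ¬ and ∨.
  \neg (\forall b\, \forall e\, (P(e,e) \lor \neg T(b))) \lor \neg (\exists b\, \forall h\, (\neg R(b,b) \lor \neg T(h))) \lor \neg (\exists g\, \exists b\, (\neg P(g,g) \lor R(b,b)))
Drive negations inward (¬∀x A ≡ ∃x ¬A, ¬∃x A ≡ ∀x ¬A, De Morgan for ∧/∨):
  (\exists b\, \exists e\, (\neg P(e,e) \land T(b))) \lor (\forall b\, \exists h\, (R(b,b) \land T(h))) \lor (\forall g\, \forall b\, (P(g,g) \land \neg R(b,b)))
Give each quantifier a distinct variable: b↦v, b↦p.
  (\exists b\, \exists e\, (\neg P(e,e) \land T(b))) \lor (\forall v\, \exists h\, (R(v,v) \land T(h))) \lor (\forall g\, \forall p\, (P(g,g) \land \neg R(p,p)))
Finally move all quantifiers to the prefix:
  \exists b\, \exists e\, \forall v\, \exists h\, \forall g\, \forall p\, (\neg P(e,e) \land T(b) \lor R(v,v) \land T(h) \lor P(g,g) \land \neg R(p,p))
The prefix is \exists b \exists e \forall v \exists h \forall g \forall p: 3 universal, 3 existential.

3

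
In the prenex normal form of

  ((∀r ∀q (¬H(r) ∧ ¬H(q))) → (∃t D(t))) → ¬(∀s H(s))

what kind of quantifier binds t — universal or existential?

Eliminate → and ↔ using ¬ and ∨.
  ¬(¬(∀r ∀q (¬H(r) ∧ ¬H(q))) ∨ (∃t D(t))) ∨ ¬(∀s H(s))
Move each ¬ inward, flipping quantifiers it crosses:
  (∀r ∀q (¬H(r) ∧ ¬H(q))) ∧ (∀t ¬D(t)) ∨ (∃s ¬H(s))
Extract every quantifier outward, since the variables are now distinct and don't occur free across branches:
  ∀r ∀q ∀t ∃s (¬H(r) ∧ ¬H(q) ∧ ¬D(t) ∨ ¬H(s))
The quantifier ∃t sits under an odd number of negations (counting the antecedent side of each →), so it flips to ∀t.

universal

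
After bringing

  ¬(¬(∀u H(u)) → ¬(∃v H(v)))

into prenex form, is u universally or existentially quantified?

Eliminate → and ↔ using ¬ and ∨.
  ¬(¬¬(∀u H(u)) ∨ ¬(∃v H(v)))
Push ¬ through the quantifiers and connectives to reach negation normal form:
  (∃u ¬H(u)) ∧ (∃v H(v))
All bound variables are already distinct, so no renaming is needed.
Pull the quantifiers to the front (each side's bound variable is not free in the other side):
  ∃u ∃v (¬H(u) ∧ H(v))
The quantifier ∀u sits under an odd number of negations (counting the antecedent side of each →), so it flips to ∃u.

existential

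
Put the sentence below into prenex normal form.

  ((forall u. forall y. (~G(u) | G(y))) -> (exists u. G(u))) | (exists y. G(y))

exists u. exists y. exists b. exists q. (G(u) & ~G(y) | G(b) | G(q))

Eliminate → and ↔ using ¬ and ∨.
  ~(forall u. forall y. (~G(u) | G(y))) | (exists u. G(u)) | (exists y. G(y))
Move each ¬ inward, flipping quantifiers it crosses:
  (exists u. exists y. (G(u) & ~G(y))) | (exists u. G(u)) | (exists y. G(y))
Give each quantifier a distinct variable: u↦b, y↦q.
  (exists u. exists y. (G(u) & ~G(y))) | (exists b. G(b)) | (exists q. G(q))
Extract every quantifier outward, since the variables are now distinct and don't occur free across branches:
  exists u. exists y. exists b. exists q. (G(u) & ~G(y) | G(b) | G(q))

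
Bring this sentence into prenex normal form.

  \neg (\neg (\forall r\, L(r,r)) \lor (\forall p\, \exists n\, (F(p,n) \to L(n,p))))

\forall r\, \exists p\, \forall n\, (L(r,r) \land F(p,n) \land \neg L(n,p))

Eliminate → and ↔ using ¬ and ∨.
  \neg (\neg (\forall r\, L(r,r)) \lor (\forall p\, \exists n\, (\neg F(p,n) \lor L(n,p))))
Drive negations inward (¬∀x A ≡ ∃x ¬A, ¬∃x A ≡ ∀x ¬A, De Morgan for ∧/∨):
  (\forall r\, L(r,r)) \land (\exists p\, \forall n\, (F(p,n) \land \neg L(n,p)))
Finally move all quantifiers to the prefix:
  \forall r\, \exists p\, \forall n\, (L(r,r) \land F(p,n) \land \neg L(n,p))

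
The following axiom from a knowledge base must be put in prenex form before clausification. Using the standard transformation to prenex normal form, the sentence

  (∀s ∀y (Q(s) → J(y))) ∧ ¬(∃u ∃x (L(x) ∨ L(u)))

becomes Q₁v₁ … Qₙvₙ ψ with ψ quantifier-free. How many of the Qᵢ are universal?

First replace A → B with ¬A ∨ B.
  (∀s ∀y (¬Q(s) ∨ J(y))) ∧ ¬(∃u ∃x (L(x) ∨ L(u)))
Drive negations inward (¬∀x A ≡ ∃x ¬A, ¬∃x A ≡ ∀x ¬A, De Morgan for ∧/∨):
  (∀s ∀y (¬Q(s) ∨ J(y))) ∧ (∀u ∀x (¬L(x) ∧ ¬L(u)))
All bound variables are already distinct, so no renaming is needed.
Finally move all quantifiers to the prefix:
  ∀s ∀y ∀u ∀x ((¬Q(s) ∨ J(y)) ∧ ¬L(x) ∧ ¬L(u))
The prefix is ∀s ∀y ∀u ∀x: 4 universal, 0 existential.

4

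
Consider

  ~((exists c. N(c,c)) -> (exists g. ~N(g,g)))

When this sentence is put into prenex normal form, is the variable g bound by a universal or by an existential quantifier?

Rewrite implications/biconditionals: A → B as ¬A ∨ B.
  ~(~(exists c. N(c,c)) | (exists g. ~N(g,g)))
Push ¬ through the quantifiers and connectives to reach negation normal form:
  (exists c. N(c,c)) & (forall g. N(g,g))
Extract every quantifier outward, since the variables are now distinct and don't occur free across branches:
  exists c. forall g. (N(c,c) & N(g,g))
The quantifier exists g sits under an odd number of negations (counting the antecedent side of each →), so it flips to forall g.

universal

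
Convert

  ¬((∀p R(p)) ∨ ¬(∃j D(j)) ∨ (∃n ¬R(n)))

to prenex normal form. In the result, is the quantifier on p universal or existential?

Push ¬ through the quantifiers and connectives to reach negation normal form:
  (∃p ¬R(p)) ∧ (∃j D(j)) ∧ (∀n R(n))
All bound variables are already distinct, so no renaming is needed.
Finally move all quantifiers to the prefix:
  ∃p ∃j ∀n (¬R(p) ∧ D(j) ∧ R(n))
The quantifier ∀p sits under an odd number of negations, so it flips to ∃p.

existential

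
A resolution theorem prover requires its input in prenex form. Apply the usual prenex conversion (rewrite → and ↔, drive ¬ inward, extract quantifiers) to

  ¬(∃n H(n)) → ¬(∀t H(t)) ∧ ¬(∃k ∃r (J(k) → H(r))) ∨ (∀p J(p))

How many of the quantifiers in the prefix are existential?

2

Eliminate → and ↔ using ¬ and ∨.
  ¬¬(∃n H(n)) ∨ ¬(∀t H(t)) ∧ ¬(∃k ∃r (¬J(k) ∨ H(r))) ∨ (∀p J(p))
Drive negations inward (¬∀x A ≡ ∃x ¬A, ¬∃x A ≡ ∀x ¬A, De Morgan for ∧/∨):
  (∃n H(n)) ∨ (∃t ¬H(t)) ∧ (∀k ∀r (J(k) ∧ ¬H(r))) ∨ (∀p J(p))
All bound variables are already distinct, so no renaming is needed.
Pull the quantifiers to the front (each side's bound variable is not free in the other side):
  ∃n ∃t ∀k ∀r ∀p (H(n) ∨ ¬H(t) ∧ J(k) ∧ ¬H(r) ∨ J(p))
The prefix is ∃n ∃t ∀k ∀r ∀p: 3 universal, 2 existential.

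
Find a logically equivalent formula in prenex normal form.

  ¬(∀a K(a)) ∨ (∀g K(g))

∃a ∀g (¬K(a) ∨ K(g))

Drive negations inward (¬∀x A ≡ ∃x ¬A, ¬∃x A ≡ ∀x ¬A, De Morgan for ∧/∨):
  (∃a ¬K(a)) ∨ (∀g K(g))
All bound variables are already distinct, so no renaming is needed.
Finally move all quantifiers to the prefix:
  ∃a ∀g (¬K(a) ∨ K(g))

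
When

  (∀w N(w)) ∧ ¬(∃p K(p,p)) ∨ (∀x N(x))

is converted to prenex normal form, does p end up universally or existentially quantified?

universal

Drive negations inward (¬∀x A ≡ ∃x ¬A, ¬∃x A ≡ ∀x ¬A, De Morgan for ∧/∨):
  (∀w N(w)) ∧ (∀p ¬K(p,p)) ∨ (∀x N(x))
Extract every quantifier outward, since the variables are now distinct and don't occur free across branches:
  ∀w ∀p ∀x (N(w) ∧ ¬K(p,p) ∨ N(x))
The quantifier ∃p sits under an odd number of negations, so it flips to ∀p.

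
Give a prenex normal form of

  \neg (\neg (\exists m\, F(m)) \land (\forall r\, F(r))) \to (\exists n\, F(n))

\forall m\, \forall r\, \exists n\, (\neg F(m) \land F(r) \lor F(n))

Rewrite implications/biconditionals: A → B as ¬A ∨ B.
  \neg \neg (\neg (\exists m\, F(m)) \land (\forall r\, F(r))) \lor (\exists n\, F(n))
Drive negations inward (¬∀x A ≡ ∃x ¬A, ¬∃x A ≡ ∀x ¬A, De Morgan for ∧/∨):
  (\forall m\, \neg F(m)) \land (\forall r\, F(r)) \lor (\exists n\, F(n))
All bound variables are already distinct, so no renaming is needed.
Finally move all quantifiers to the prefix:
  \forall m\, \forall r\, \exists n\, (\neg F(m) \land F(r) \lor F(n))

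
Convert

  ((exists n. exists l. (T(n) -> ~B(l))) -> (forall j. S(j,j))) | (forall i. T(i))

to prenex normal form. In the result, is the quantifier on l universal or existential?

universal

Rewrite implications/biconditionals: A → B as ¬A ∨ B.
  ~(exists n. exists l. (~T(n) | ~B(l))) | (forall j. S(j,j)) | (forall i. T(i))
Push ¬ through the quantifiers and connectives to reach negation normal form:
  (forall n. forall l. (T(n) & B(l))) | (forall j. S(j,j)) | (forall i. T(i))
All bound variables are already distinct, so no renaming is needed.
Pull the quantifiers to the front (each side's bound variable is not free in the other side):
  forall n. forall l. forall j. forall i. (T(n) & B(l) | S(j,j) | T(i))
The quantifier exists l sits under an odd number of negations (counting the antecedent side of each →), so it flips to forall l.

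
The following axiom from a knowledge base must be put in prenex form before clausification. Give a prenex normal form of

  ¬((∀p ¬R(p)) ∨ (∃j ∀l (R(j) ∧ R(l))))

∃p ∀j ∃l (R(p) ∧ (¬R(j) ∨ ¬R(l)))

Move each ¬ inward, flipping quantifiers it crosses:
  (∃p R(p)) ∧ (∀j ∃l (¬R(j) ∨ ¬R(l)))
Finally move all quantifiers to the prefix:
  ∃p ∀j ∃l (R(p) ∧ (¬R(j) ∨ ¬R(l)))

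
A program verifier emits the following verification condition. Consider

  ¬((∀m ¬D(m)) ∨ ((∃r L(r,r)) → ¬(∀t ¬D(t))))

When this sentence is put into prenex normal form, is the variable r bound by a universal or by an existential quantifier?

Eliminate → and ↔ using ¬ and ∨.
  ¬((∀m ¬D(m)) ∨ ¬(∃r L(r,r)) ∨ ¬(∀t ¬D(t)))
Move each ¬ inward, flipping quantifiers it crosses:
  (∃m D(m)) ∧ (∃r L(r,r)) ∧ (∀t ¬D(t))
All bound variables are already distinct, so no renaming is needed.
Pull the quantifiers to the front (each side's bound variable is not free in the other side):
  ∃m ∃r ∀t (D(m) ∧ L(r,r) ∧ ¬D(t))
The quantifier ∃r sits under an even number of negations (counting the antecedent side of each →), so it remains existential.

existential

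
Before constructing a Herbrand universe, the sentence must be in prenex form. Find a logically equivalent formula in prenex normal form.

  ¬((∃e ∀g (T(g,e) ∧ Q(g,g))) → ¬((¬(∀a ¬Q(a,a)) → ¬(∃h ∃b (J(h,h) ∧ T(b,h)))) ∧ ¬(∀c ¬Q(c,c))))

∃e ∀g ∀a ∀h ∀b ∃c (T(g,e) ∧ Q(g,g) ∧ (¬Q(a,a) ∨ ¬J(h,h) ∨ ¬T(b,h)) ∧ Q(c,c))

Rewrite implications/biconditionals: A → B as ¬A ∨ B.
  ¬(¬(∃e ∀g (T(g,e) ∧ Q(g,g))) ∨ ¬((¬¬(∀a ¬Q(a,a)) ∨ ¬(∃h ∃b (J(h,h) ∧ T(b,h)))) ∧ ¬(∀c ¬Q(c,c))))
Push ¬ through the quantifiers and connectives to reach negation normal form:
  (∃e ∀g (T(g,e) ∧ Q(g,g))) ∧ ((∀a ¬Q(a,a)) ∨ (∀h ∀b (¬J(h,h) ∨ ¬T(b,h)))) ∧ (∃c Q(c,c))
All bound variables are already distinct, so no renaming is needed.
Finally move all quantifiers to the prefix:
  ∃e ∀g ∀a ∀h ∀b ∃c (T(g,e) ∧ Q(g,g) ∧ (¬Q(a,a) ∨ ¬J(h,h) ∨ ¬T(b,h)) ∧ Q(c,c))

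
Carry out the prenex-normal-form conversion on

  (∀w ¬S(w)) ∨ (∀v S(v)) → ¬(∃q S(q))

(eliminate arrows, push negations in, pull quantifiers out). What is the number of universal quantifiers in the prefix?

1

Rewrite implications/biconditionals: A → B as ¬A ∨ B.
  ¬((∀w ¬S(w)) ∨ (∀v S(v))) ∨ ¬(∃q S(q))
Push ¬ through the quantifiers and connectives to reach negation normal form:
  (∃w S(w)) ∧ (∃v ¬S(v)) ∨ (∀q ¬S(q))
All bound variables are already distinct, so no renaming is needed.
Pull the quantifiers to the front (each side's bound variable is not free in the other side):
  ∃w ∃v ∀q (S(w) ∧ ¬S(v) ∨ ¬S(q))
The prefix is ∃w ∃v ∀q: 1 universal, 2 existential.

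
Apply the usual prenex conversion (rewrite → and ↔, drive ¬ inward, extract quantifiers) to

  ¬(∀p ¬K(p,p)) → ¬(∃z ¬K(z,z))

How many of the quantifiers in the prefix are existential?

0

Eliminate → and ↔ using ¬ and ∨.
  ¬¬(∀p ¬K(p,p)) ∨ ¬(∃z ¬K(z,z))
Drive negations inward (¬∀x A ≡ ∃x ¬A, ¬∃x A ≡ ∀x ¬A, De Morgan for ∧/∨):
  (∀p ¬K(p,p)) ∨ (∀z K(z,z))
All bound variables are already distinct, so no renaming is needed.
Extract every quantifier outward, since the variables are now distinct and don't occur free across branches:
  ∀p ∀z (¬K(p,p) ∨ K(z,z))
The prefix is ∀p ∀z: 2 universal, 0 existential.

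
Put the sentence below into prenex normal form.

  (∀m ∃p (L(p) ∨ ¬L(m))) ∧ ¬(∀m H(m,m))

Drive negations inward (¬∀x A ≡ ∃x ¬A, ¬∃x A ≡ ∀x ¬A, De Morgan for ∧/∨):
  (∀m ∃p (L(p) ∨ ¬L(m))) ∧ (∃m ¬H(m,m))
Give each quantifier a distinct variable: m↦s.
  (∀m ∃p (L(p) ∨ ¬L(m))) ∧ (∃s ¬H(s,s))
Pull the quantifiers to the front (each side's bound variable is not free in the other side):
  ∀m ∃p ∃s ((L(p) ∨ ¬L(m)) ∧ ¬H(s,s))

∀m ∃p ∃s ((L(p) ∨ ¬L(m)) ∧ ¬H(s,s))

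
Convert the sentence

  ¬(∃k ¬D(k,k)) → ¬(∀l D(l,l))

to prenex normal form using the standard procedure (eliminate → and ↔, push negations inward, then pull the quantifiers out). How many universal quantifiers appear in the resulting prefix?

0

Rewrite implications/biconditionals: A → B as ¬A ∨ B.
  ¬¬(∃k ¬D(k,k)) ∨ ¬(∀l D(l,l))
Drive negations inward (¬∀x A ≡ ∃x ¬A, ¬∃x A ≡ ∀x ¬A, De Morgan for ∧/∨):
  (∃k ¬D(k,k)) ∨ (∃l ¬D(l,l))
Finally move all quantifiers to the prefix:
  ∃k ∃l (¬D(k,k) ∨ ¬D(l,l))
The prefix is ∃k ∃l: 0 universal, 2 existential.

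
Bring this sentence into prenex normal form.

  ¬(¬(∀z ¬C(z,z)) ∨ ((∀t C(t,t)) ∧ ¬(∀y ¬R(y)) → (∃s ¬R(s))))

∀z ∀t ∃y ∀s (¬C(z,z) ∧ C(t,t) ∧ R(y) ∧ R(s))

First replace A → B with ¬A ∨ B.
  ¬(¬(∀z ¬C(z,z)) ∨ ¬((∀t C(t,t)) ∧ ¬(∀y ¬R(y))) ∨ (∃s ¬R(s)))
Move each ¬ inward, flipping quantifiers it crosses:
  (∀z ¬C(z,z)) ∧ (∀t C(t,t)) ∧ (∃y R(y)) ∧ (∀s R(s))
All bound variables are already distinct, so no renaming is needed.
Pull the quantifiers to the front (each side's bound variable is not free in the other side):
  ∀z ∀t ∃y ∀s (¬C(z,z) ∧ C(t,t) ∧ R(y) ∧ R(s))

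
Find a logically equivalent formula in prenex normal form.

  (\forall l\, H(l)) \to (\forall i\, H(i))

\exists l\, \forall i\, (\neg H(l) \lor H(i))

Rewrite implications/biconditionals: A → B as ¬A ∨ B.
  \neg (\forall l\, H(l)) \lor (\forall i\, H(i))
Drive negations inward (¬∀x A ≡ ∃x ¬A, ¬∃x A ≡ ∀x ¬A, De Morgan for ∧/∨):
  (\exists l\, \neg H(l)) \lor (\forall i\, H(i))
All bound variables are already distinct, so no renaming is needed.
Extract every quantifier outward, since the variables are now distinct and don't occur free across branches:
  \exists l\, \forall i\, (\neg H(l) \lor H(i))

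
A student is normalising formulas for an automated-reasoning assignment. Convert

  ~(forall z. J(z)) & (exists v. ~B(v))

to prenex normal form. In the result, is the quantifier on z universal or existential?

existential

Push ¬ through the quantifiers and connectives to reach negation normal form:
  (exists z. ~J(z)) & (exists v. ~B(v))
Extract every quantifier outward, since the variables are now distinct and don't occur free across branches:
  exists z. exists v. (~J(z) & ~B(v))
The quantifier forall z sits under an odd number of negations, so it flips to exists z.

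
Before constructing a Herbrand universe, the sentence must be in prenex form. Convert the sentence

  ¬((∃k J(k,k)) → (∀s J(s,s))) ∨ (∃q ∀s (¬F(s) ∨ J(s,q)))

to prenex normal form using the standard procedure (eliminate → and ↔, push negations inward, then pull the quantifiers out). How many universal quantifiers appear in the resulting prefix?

Rewrite implications/biconditionals: A → B as ¬A ∨ B.
  ¬(¬(∃k J(k,k)) ∨ (∀s J(s,s))) ∨ (∃q ∀s (¬F(s) ∨ J(s,q)))
Push ¬ through the quantifiers and connectives to reach negation normal form:
  (∃k J(k,k)) ∧ (∃s ¬J(s,s)) ∨ (∃q ∀s (¬F(s) ∨ J(s,q)))
Give each quantifier a distinct variable: s↦a.
  (∃k J(k,k)) ∧ (∃s ¬J(s,s)) ∨ (∃q ∀a (¬F(a) ∨ J(a,q)))
Pull the quantifiers to the front (each side's bound variable is not free in the other side):
  ∃k ∃s ∃q ∀a (J(k,k) ∧ ¬J(s,s) ∨ ¬F(a) ∨ J(a,q))
The prefix is ∃k ∃s ∃q ∀a: 1 universal, 3 existential.

1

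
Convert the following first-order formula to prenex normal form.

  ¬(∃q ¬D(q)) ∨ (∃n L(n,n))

∀q ∃n (D(q) ∨ L(n,n))

Push ¬ through the quantifiers and connectives to reach negation normal form:
  (∀q D(q)) ∨ (∃n L(n,n))
All bound variables are already distinct, so no renaming is needed.
Extract every quantifier outward, since the variables are now distinct and don't occur free across branches:
  ∀q ∃n (D(q) ∨ L(n,n))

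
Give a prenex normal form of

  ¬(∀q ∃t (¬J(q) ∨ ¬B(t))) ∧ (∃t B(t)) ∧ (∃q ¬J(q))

Push ¬ through the quantifiers and connectives to reach negation normal form:
  (∃q ∀t (J(q) ∧ B(t))) ∧ (∃t B(t)) ∧ (∃q ¬J(q))
Standardize variables apart so no two quantifiers bind the same name: t↦u, q↦u1.
  (∃q ∀t (J(q) ∧ B(t))) ∧ (∃u B(u)) ∧ (∃u1 ¬J(u1))
Extract every quantifier outward, since the variables are now distinct and don't occur free across branches:
  ∃q ∀t ∃u ∃u1 (J(q) ∧ B(t) ∧ B(u) ∧ ¬J(u1))

∃q ∀t ∃u ∃u1 (J(q) ∧ B(t) ∧ B(u) ∧ ¬J(u1))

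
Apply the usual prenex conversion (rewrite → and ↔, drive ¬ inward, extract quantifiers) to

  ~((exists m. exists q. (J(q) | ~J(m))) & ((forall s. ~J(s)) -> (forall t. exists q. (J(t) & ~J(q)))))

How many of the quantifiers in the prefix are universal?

4

First replace A → B with ¬A ∨ B.
  ~((exists m. exists q. (J(q) | ~J(m))) & (~(forall s. ~J(s)) | (forall t. exists q. (J(t) & ~J(q)))))
Move each ¬ inward, flipping quantifiers it crosses:
  (forall m. forall q. (~J(q) & J(m))) | (forall s. ~J(s)) & (exists t. forall q. (~J(t) | J(q)))
Standardize variables apart so no two quantifiers bind the same name: q↦r.
  (forall m. forall q. (~J(q) & J(m))) | (forall s. ~J(s)) & (exists t. forall r. (~J(t) | J(r)))
Finally move all quantifiers to the prefix:
  forall m. forall q. forall s. exists t. forall r. (~J(q) & J(m) | ~J(s) & (~J(t) | J(r)))
The prefix is forall m forall q forall s exists t forall r: 4 universal, 1 existential.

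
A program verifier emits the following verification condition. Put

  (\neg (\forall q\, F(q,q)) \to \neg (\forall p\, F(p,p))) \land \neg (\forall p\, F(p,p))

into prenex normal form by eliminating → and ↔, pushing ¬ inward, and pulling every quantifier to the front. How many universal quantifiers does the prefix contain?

1

Eliminate → and ↔ using ¬ and ∨.
  (\neg \neg (\forall q\, F(q,q)) \lor \neg (\forall p\, F(p,p))) \land \neg (\forall p\, F(p,p))
Move each ¬ inward, flipping quantifiers it crosses:
  ((\forall q\, F(q,q)) \lor (\exists p\, \neg F(p,p))) \land (\exists p\, \neg F(p,p))
Rename bound variables to avoid capture: p↦z1.
  ((\forall q\, F(q,q)) \lor (\exists p\, \neg F(p,p))) \land (\exists z1\, \neg F(z1,z1))
Finally move all quantifiers to the prefix:
  \forall q\, \exists p\, \exists z1\, ((F(q,q) \lor \neg F(p,p)) \land \neg F(z1,z1))
The prefix is \forall q \exists p \exists z1: 1 universal, 2 existential.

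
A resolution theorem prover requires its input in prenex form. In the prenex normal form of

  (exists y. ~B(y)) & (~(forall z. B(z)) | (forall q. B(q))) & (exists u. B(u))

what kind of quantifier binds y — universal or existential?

Drive negations inward (¬∀x A ≡ ∃x ¬A, ¬∃x A ≡ ∀x ¬A, De Morgan for ∧/∨):
  (exists y. ~B(y)) & ((exists z. ~B(z)) | (forall q. B(q))) & (exists u. B(u))
All bound variables are already distinct, so no renaming is needed.
Finally move all quantifiers to the prefix:
  exists y. exists z. forall q. exists u. (~B(y) & (~B(z) | B(q)) & B(u))
The quantifier exists y sits under an even number of negations, so it remains existential.

existential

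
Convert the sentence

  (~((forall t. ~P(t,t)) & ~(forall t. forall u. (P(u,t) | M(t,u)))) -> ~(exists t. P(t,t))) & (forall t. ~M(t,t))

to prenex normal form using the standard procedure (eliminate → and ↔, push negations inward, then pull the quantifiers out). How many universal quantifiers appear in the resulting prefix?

3

Eliminate → and ↔ using ¬ and ∨.
  (~~((forall t. ~P(t,t)) & ~(forall t. forall u. (P(u,t) | M(t,u)))) | ~(exists t. P(t,t))) & (forall t. ~M(t,t))
Drive negations inward (¬∀x A ≡ ∃x ¬A, ¬∃x A ≡ ∀x ¬A, De Morgan for ∧/∨):
  ((forall t. ~P(t,t)) & (exists t. exists u. (~P(u,t) & ~M(t,u))) | (forall t. ~P(t,t))) & (forall t. ~M(t,t))
Rename bound variables to avoid capture: t↦r, t↦w1, t↦y1.
  ((forall t. ~P(t,t)) & (exists r. exists u. (~P(u,r) & ~M(r,u))) | (forall w1. ~P(w1,w1))) & (forall y1. ~M(y1,y1))
Pull the quantifiers to the front (each side's bound variable is not free in the other side):
  forall t. exists r. exists u. forall w1. forall y1. ((~P(t,t) & ~P(u,r) & ~M(r,u) | ~P(w1,w1)) & ~M(y1,y1))
The prefix is forall t exists r exists u forall w1 forall y1: 3 universal, 2 existential.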